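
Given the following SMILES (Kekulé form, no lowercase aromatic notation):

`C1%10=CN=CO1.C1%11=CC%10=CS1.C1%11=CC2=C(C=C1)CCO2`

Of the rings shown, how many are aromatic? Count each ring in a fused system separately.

The SMILES encodes a five-membered ring with an oxygen at position 1 and a nitrogen at position 3 (in a C=N bond), with two double bonds; a five-membered ring of four carbons and one sulfur, with two C=C double bonds; a six-membered carbon ring with three alternating C=C double bonds, fused to a five-membered ring containing one oxygen and two sp³ carbons.
The 5-membered ring with one oxygen and one =N– is planar and fully conjugated; 2 ring double bonds (4 π electrons) plus a heteroatom lone pair (2) give 6 π electrons. That satisfies 4n+2 with n=1, so it is aromatic (oxazole).
The 5-membered ring with one sulfur is fully conjugated (every ring atom contributes a p orbital); 2 ring double bonds (4 π electrons) plus a heteroatom lone pair (2) give 6 π electrons. Since 6 = 4n+2 (n=1), it is aromatic (thiophene).
The 6-membered ring is fully conjugated (every ring atom contributes a p orbital); 3 ring double bonds give 6 π electrons. Since 6 = 4n+2 (n=1), it is aromatic (benzene ring).
The 5-membered ring with one oxygen has two sp³ carbons, so it is not fully conjugated — not aromatic (oxolane ring).
3 of the 4 rings are aromatic. Total: 3.

3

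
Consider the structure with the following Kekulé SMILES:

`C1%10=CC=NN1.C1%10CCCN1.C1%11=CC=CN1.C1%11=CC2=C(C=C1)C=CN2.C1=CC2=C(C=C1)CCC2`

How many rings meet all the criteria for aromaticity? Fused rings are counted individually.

5

The SMILES encodes a five-membered ring with two adjacent nitrogens (one bearing H, one in a double bond) and two double bonds; a five-membered saturated ring of four carbons and one N–H nitrogen; a five-membered ring of four carbons and one nitrogen bearing a hydrogen, with two C=C double bonds; a six-membered carbon ring with three alternating C=C double bonds, fused to a five-membered ring containing one N–H nitrogen and two C=C double bonds; a six-membered carbon ring with three alternating C=C double bonds, fused to a saturated five-membered carbon ring.
The 5-membered ring with two adjacent nitrogens (one N–H, one =N–) has a continuous p-orbital overlap around the ring; 2 ring double bonds (4 π electrons) plus a heteroatom lone pair (2) give 6 π electrons. Since 6 = 4n+2 (n=1), it is aromatic (pyrazole).
The 5-membered ring with one N–H has only sp³ atoms, so it is not fully conjugated — not aromatic (pyrrolidine).
The second 5-membered ring with one N–H is fully conjugated (every ring atom contributes a p orbital); 2 ring double bonds (4 π electrons) plus a heteroatom lone pair (2) give 6 π electrons. 6 = 4(1)+2, so it is aromatic (pyrrole).
The fused 6/5-membered bicyclic (with one N–H) is a single π system with 9 sp² atoms and 10 π electrons from ring double bonds plus a heteroatom lone pair. 10 = 4(2)+2, so the system is aromatic and both rings count as aromatic (indole).
The 6-membered ring is fully conjugated (every ring atom contributes a p orbital); 3 ring double bonds give 6 π electrons. Since 6 = 4n+2 (n=1), it is aromatic (benzene ring).
The 5-membered ring has three sp³ carbons, so it is not fully conjugated — not aromatic (cyclopentane ring).
5 of the 7 rings are aromatic. Total: 5.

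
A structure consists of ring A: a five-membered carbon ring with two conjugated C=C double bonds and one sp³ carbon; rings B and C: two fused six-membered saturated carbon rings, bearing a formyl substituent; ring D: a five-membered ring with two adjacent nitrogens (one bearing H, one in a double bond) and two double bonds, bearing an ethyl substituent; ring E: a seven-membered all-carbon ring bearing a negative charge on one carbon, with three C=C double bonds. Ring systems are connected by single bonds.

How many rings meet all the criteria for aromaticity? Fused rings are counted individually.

Ring A has one sp³ carbon, so it is not fully conjugated — not aromatic (cyclopentadiene).
Ring B has only sp³ atoms, so it is not fully conjugated — not aromatic (cyclohexane ring).
Ring C has only sp³ atoms, so it is not fully conjugated — not aromatic (cyclohexane ring).
Ring D is fully conjugated (every ring atom contributes a p orbital); 2 ring double bonds (4 π electrons) plus a heteroatom lone pair (2) give 6 π electrons. That satisfies 4n+2 with n=1, so ring D is aromatic (pyrazole).
Ring E has only sp² ring atoms; a planar conformation would have a fully conjugated π system of 8 electrons. But 8 = 4(2), which is 4n not 4n+2, so ring E is not aromatic (cycloheptatrienyl anion).
Aromatic: D. Total: 1.

1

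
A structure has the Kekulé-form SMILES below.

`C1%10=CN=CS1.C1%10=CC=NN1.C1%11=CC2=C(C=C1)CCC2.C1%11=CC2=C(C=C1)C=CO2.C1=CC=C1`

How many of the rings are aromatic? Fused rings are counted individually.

The SMILES encodes a five-membered ring with a sulfur at position 1 and a nitrogen at position 3 (in a C=N bond), with two double bonds; a five-membered ring with two adjacent nitrogens (one bearing H, one in a double bond) and two double bonds; a six-membered carbon ring with three alternating C=C double bonds, fused to a saturated five-membered carbon ring; a six-membered carbon ring with three alternating C=C double bonds, fused to a five-membered ring containing one oxygen and two C=C double bonds; a four-membered carbon ring with two alternating C=C double bonds.
The 5-membered ring with one sulfur and one =N– is fully conjugated (every ring atom contributes a p orbital); 2 ring double bonds (4 π electrons) plus a heteroatom lone pair (2) give 6 π electrons. Since 6 = 4n+2 (n=1), it is aromatic (thiazole).
The 5-membered ring with two adjacent nitrogens (one N–H, one =N–) has a continuous p-orbital overlap around the ring; 2 ring double bonds (4 π electrons) plus a heteroatom lone pair (2) give 6 π electrons. 6 = 4(1)+2, so it is aromatic (pyrazole).
The 6-membered ring has a continuous p-orbital overlap around the ring; 3 ring double bonds give 6 π electrons. That satisfies 4n+2 with n=1, so it is aromatic (benzene ring).
The 5-membered ring has three sp³ carbons, so it is not fully conjugated — not aromatic (cyclopentane ring).
The fused 6/5-membered bicyclic (with one oxygen) is a single π system with 9 sp² atoms and 10 π electrons from ring double bonds plus a heteroatom lone pair. 10 = 4(2)+2, so the system is aromatic and both rings count as aromatic (benzofuran).
The 4-membered ring has only sp² ring atoms; a planar conformation would have a fully conjugated π system of 4 electrons. But 4 = 4(1), which is 4n not 4n+2, so it is not aromatic (cyclobutadiene) — cyclobutadiene is antiaromatic and distorts to a rectangle.
5 of the 7 rings are aromatic. Total: 5.

5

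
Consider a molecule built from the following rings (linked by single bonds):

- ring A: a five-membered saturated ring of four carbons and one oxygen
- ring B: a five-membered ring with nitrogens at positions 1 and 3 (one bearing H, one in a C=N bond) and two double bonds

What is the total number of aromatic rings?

Ring A has only sp³ atoms, so it is not fully conjugated — not aromatic (tetrahydrofuran).
Ring B is fully conjugated (every ring atom contributes a p orbital); 2 ring double bonds (4 π electrons) plus a heteroatom lone pair (2) give 6 π electrons. Since 6 = 4n+2 (n=1), ring B is aromatic (imidazole).
Aromatic: B. Total: 1.

1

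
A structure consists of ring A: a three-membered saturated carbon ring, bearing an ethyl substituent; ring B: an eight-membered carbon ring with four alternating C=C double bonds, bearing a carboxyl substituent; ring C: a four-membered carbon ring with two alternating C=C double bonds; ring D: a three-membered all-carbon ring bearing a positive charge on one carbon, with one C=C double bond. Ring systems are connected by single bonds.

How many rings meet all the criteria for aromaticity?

Ring A has only sp³ atoms, so it is not fully conjugated — not aromatic (cyclopropane).
Ring B has only sp² ring atoms; a planar conformation would have a fully conjugated π system of 8 electrons. But 8 = 4(2), which is 4n not 4n+2, so ring B is not aromatic (cyclooctatetraene) — cyclooctatetraene distorts into a non-planar tub to avoid antiaromaticity.
Ring C has only sp² ring atoms; a planar conformation would have a fully conjugated π system of 4 electrons. But 4 = 4(1), which is 4n not 4n+2, so ring C is not aromatic (cyclobutadiene) — cyclobutadiene is antiaromatic and distorts to a rectangle.
Ring D has a continuous p-orbital overlap around the ring; 1 ring double bond (2 π electrons) plus the carbocation's empty p orbital (0, but keeps the ring conjugated) give 2 π electrons. Since 2 = 4n+2 (n=0), ring D is aromatic (cyclopropenyl cation).
Aromatic: D. Total: 1.

1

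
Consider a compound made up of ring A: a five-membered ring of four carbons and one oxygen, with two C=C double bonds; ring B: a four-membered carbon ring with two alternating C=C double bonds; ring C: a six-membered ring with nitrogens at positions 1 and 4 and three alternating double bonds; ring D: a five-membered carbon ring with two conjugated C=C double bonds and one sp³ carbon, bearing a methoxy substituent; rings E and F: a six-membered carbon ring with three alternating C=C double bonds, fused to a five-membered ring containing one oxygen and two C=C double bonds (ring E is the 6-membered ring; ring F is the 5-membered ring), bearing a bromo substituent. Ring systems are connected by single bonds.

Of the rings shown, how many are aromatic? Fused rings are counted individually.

4

Ring A has a continuous p-orbital overlap around the ring; 2 ring double bonds (4 π electrons) plus a heteroatom lone pair (2) give 6 π electrons. Since 6 = 4n+2 (n=1), ring A is aromatic (furan).
Ring B has only sp² ring atoms; a planar conformation would have a fully conjugated π system of 4 electrons. But 4 = 4(1), which is 4n not 4n+2, so ring B is not aromatic (cyclobutadiene) — cyclobutadiene is antiaromatic and distorts to a rectangle.
Ring C has a continuous p-orbital overlap around the ring; 3 ring double bonds give 6 π electrons. That satisfies 4n+2 with n=1, so ring C is aromatic (pyrazine).
Ring D has one sp³ carbon, so it is not fully conjugated — not aromatic (cyclopentadiene).
Rings E and F form a fused bicyclic system (with one oxygen) with 9 sp² atoms and 10 π electrons from ring double bonds plus a heteroatom lone pair. 10 = 4(2)+2, so the system is aromatic and both rings count as aromatic (benzofuran).
Aromatic: A, C, E, F. Total: 4.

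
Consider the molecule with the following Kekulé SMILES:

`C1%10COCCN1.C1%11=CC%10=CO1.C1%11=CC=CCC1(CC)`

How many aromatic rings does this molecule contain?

The SMILES encodes a six-membered saturated ring with an oxygen and an N–H nitrogen at positions 1 and 4; a five-membered ring of four carbons and one oxygen, with two C=C double bonds; a six-membered carbon ring with two conjugated C=C double bonds and two sp³ carbons.
The 6-membered ring with one oxygen and one N–H (1,4) has only sp³ atoms, so it is not fully conjugated — not aromatic (morpholine).
The 5-membered ring with one oxygen is planar and fully conjugated; 2 ring double bonds (4 π electrons) plus a heteroatom lone pair (2) give 6 π electrons. 6 = 4(1)+2, so it is aromatic (furan).
The 6-membered ring has two sp³ carbons, so it is not fully conjugated — not aromatic (1,3-cyclohexadiene).
1 of the 3 rings is aromatic. Total: 1.

1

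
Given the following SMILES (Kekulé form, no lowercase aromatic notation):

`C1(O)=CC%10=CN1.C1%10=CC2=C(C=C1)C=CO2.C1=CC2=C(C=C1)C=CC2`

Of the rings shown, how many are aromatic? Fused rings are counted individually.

The SMILES encodes a five-membered ring of four carbons and one nitrogen bearing a hydrogen, with two C=C double bonds; a six-membered carbon ring with three alternating C=C double bonds, fused to a five-membered ring containing one oxygen and two C=C double bonds; a six-membered carbon ring with three alternating C=C double bonds, fused to a five-membered carbon ring containing one C=C double bond and one sp³ carbon.
The 5-membered ring with one N–H has a continuous p-orbital overlap around the ring; 2 ring double bonds (4 π electrons) plus a heteroatom lone pair (2) give 6 π electrons. 6 = 4(1)+2, so it is aromatic (pyrrole).
The fused 6/5-membered bicyclic (with one oxygen) is a single π system with 9 sp² atoms and 10 π electrons from ring double bonds plus a heteroatom lone pair. 10 = 4(2)+2, so the system is aromatic and both rings count as aromatic (benzofuran).
The 6-membered ring has a continuous p-orbital overlap around the ring; 3 ring double bonds give 6 π electrons. Since 6 = 4n+2 (n=1), it is aromatic (benzene ring).
The 5-membered ring has one sp³ carbon, so it is not fully conjugated — not aromatic (cyclopentene ring).
4 of the 5 rings are aromatic. Total: 4.

4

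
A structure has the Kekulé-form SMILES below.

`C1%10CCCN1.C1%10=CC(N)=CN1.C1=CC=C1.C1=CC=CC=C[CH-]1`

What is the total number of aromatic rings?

1

The SMILES encodes a five-membered saturated ring of four carbons and one N–H nitrogen; a five-membered ring of four carbons and one nitrogen bearing a hydrogen, with two C=C double bonds; a four-membered carbon ring with two alternating C=C double bonds; a seven-membered all-carbon ring bearing a negative charge on one carbon, with three C=C double bonds.
The 5-membered ring with one N–H has only sp³ atoms, so it is not fully conjugated — not aromatic (pyrrolidine).
The second 5-membered ring with one N–H is planar and fully conjugated; 2 ring double bonds (4 π electrons) plus a heteroatom lone pair (2) give 6 π electrons. 6 = 4(1)+2, so it is aromatic (pyrrole).
The 4-membered ring has only sp² ring atoms; a planar conformation would have a fully conjugated π system of 4 electrons. But 4 = 4(1), which is 4n not 4n+2, so it is not aromatic (cyclobutadiene) — cyclobutadiene is antiaromatic and distorts to a rectangle.
The 7-membered ring has only sp² ring atoms; a planar conformation would have a fully conjugated π system of 8 electrons. But 8 = 4(2), which is 4n not 4n+2, so it is not aromatic (cycloheptatrienyl anion).
1 of the 4 rings is aromatic. Total: 1.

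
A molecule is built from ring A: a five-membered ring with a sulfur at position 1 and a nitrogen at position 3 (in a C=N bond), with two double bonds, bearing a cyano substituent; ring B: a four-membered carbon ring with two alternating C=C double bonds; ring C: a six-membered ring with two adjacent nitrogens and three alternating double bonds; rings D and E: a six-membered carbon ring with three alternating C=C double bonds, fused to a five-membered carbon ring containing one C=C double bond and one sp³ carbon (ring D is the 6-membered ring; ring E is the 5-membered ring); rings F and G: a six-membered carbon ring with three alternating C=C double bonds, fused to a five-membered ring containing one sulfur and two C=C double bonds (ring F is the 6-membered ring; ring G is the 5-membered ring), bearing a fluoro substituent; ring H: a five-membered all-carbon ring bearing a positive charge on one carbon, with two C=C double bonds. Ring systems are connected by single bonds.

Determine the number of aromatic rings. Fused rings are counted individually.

Ring A has a continuous p-orbital overlap around the ring; 2 ring double bonds (4 π electrons) plus a heteroatom lone pair (2) give 6 π electrons. 6 = 4(1)+2, so ring A is aromatic (thiazole).
Ring B has only sp² ring atoms; a planar conformation would have a fully conjugated π system of 4 electrons. But 4 = 4(1), which is 4n not 4n+2, so ring B is not aromatic (cyclobutadiene) — cyclobutadiene is antiaromatic and distorts to a rectangle.
Ring C is planar and fully conjugated; 3 ring double bonds give 6 π electrons. Since 6 = 4n+2 (n=1), ring C is aromatic (pyridazine).
Ring D is fully conjugated (every ring atom contributes a p orbital); 3 ring double bonds give 6 π electrons. 6 = 4(1)+2, so ring D is aromatic (benzene ring).
Ring E has one sp³ carbon, so it is not fully conjugated — not aromatic (cyclopentene ring).
Rings F and G form a fused bicyclic system (with one sulfur) with 9 sp² atoms and 10 π electrons from ring double bonds plus a heteroatom lone pair. 10 = 4(2)+2, so the system is aromatic and both rings count as aromatic (benzothiophene).
Ring H has only sp² ring atoms; a planar conformation would have a fully conjugated π system of 4 electrons. But 4 = 4(1), which is 4n not 4n+2, so ring H is not aromatic (cyclopentadienyl cation).
Aromatic: A, C, D, F, G. Total: 5.

5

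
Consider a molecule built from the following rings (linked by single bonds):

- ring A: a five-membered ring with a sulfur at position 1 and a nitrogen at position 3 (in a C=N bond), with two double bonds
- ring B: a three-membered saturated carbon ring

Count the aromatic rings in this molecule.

Ring A has a continuous p-orbital overlap around the ring; 2 ring double bonds (4 π electrons) plus a heteroatom lone pair (2) give 6 π electrons. That satisfies 4n+2 with n=1, so ring A is aromatic (thiazole).
Ring B has only sp³ atoms, so it is not fully conjugated — not aromatic (cyclopropane).
Aromatic: A. Total: 1.

1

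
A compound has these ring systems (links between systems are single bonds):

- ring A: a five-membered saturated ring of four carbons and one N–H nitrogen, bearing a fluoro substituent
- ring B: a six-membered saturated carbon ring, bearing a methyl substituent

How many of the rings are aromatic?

Ring A has only sp³ atoms, so it is not fully conjugated — not aromatic (pyrrolidine).
Ring B has only sp³ atoms, so it is not fully conjugated — not aromatic (cyclohexane).
No ring is aromatic. Total: 0.

0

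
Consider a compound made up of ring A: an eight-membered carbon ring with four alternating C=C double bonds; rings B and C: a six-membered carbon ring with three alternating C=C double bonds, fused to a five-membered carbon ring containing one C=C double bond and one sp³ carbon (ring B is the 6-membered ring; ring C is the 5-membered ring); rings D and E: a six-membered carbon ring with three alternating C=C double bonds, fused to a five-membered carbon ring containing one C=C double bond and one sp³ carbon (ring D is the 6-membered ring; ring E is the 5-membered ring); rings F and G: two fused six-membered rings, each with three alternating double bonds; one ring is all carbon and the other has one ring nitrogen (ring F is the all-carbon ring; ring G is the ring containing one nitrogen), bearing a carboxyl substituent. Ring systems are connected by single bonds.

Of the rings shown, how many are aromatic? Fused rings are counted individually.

Ring A has only sp² ring atoms; a planar conformation would have a fully conjugated π system of 8 electrons. But 8 = 4(2), which is 4n not 4n+2, so ring A is not aromatic (cyclooctatetraene) — cyclooctatetraene distorts into a non-planar tub to avoid antiaromaticity.
Ring B is fully conjugated (every ring atom contributes a p orbital); 3 ring double bonds give 6 π electrons. 6 = 4(1)+2, so ring B is aromatic (benzene ring).
Ring C has one sp³ carbon, so it is not fully conjugated — not aromatic (cyclopentene ring).
Ring D is planar and fully conjugated; 3 ring double bonds give 6 π electrons. Since 6 = 4n+2 (n=1), ring D is aromatic (benzene ring).
Ring E has one sp³ carbon, so it is not fully conjugated — not aromatic (cyclopentene ring).
Rings F and G form a fused bicyclic system (with one nitrogen) with 10 sp² atoms and 10 π electrons from ring double bonds. 10 = 4(2)+2, so the system is aromatic and both rings count as aromatic (quinoline).
Aromatic: B, D, F, G. Total: 4.

4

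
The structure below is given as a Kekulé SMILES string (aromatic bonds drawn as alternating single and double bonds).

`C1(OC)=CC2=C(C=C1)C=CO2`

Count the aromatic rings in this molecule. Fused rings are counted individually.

2

The SMILES encodes a six-membered carbon ring with three alternating C=C double bonds, fused to a five-membered ring containing one oxygen and two C=C double bonds.
The fused 6/5-membered bicyclic (with one oxygen) is a single π system with 9 sp² atoms and 10 π electrons from ring double bonds plus a heteroatom lone pair. 10 = 4(2)+2, so the system is aromatic and both rings count as aromatic (benzofuran).
2 of the 2 rings are aromatic. Total: 2.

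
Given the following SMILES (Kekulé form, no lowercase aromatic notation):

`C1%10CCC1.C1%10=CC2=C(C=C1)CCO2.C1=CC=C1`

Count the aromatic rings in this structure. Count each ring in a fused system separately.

The SMILES encodes a four-membered saturated carbon ring; a six-membered carbon ring with three alternating C=C double bonds, fused to a five-membered ring containing one oxygen and two sp³ carbons; a four-membered carbon ring with two alternating C=C double bonds.
The 4-membered ring has only sp³ atoms, so it is not fully conjugated — not aromatic (cyclobutane).
The 6-membered ring is planar and fully conjugated; 3 ring double bonds give 6 π electrons. Since 6 = 4n+2 (n=1), it is aromatic (benzene ring).
The 5-membered ring with one oxygen has two sp³ carbons, so it is not fully conjugated — not aromatic (oxolane ring).
The second 4-membered ring has only sp² ring atoms; a planar conformation would have a fully conjugated π system of 4 electrons. But 4 = 4(1), which is 4n not 4n+2, so it is not aromatic (cyclobutadiene) — cyclobutadiene is antiaromatic and distorts to a rectangle.
1 of the 4 rings is aromatic. Total: 1.

1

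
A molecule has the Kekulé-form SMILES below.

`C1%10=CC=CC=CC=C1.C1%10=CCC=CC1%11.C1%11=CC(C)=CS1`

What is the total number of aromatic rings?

1

The SMILES encodes an eight-membered carbon ring with four alternating C=C double bonds; a six-membered carbon ring with two isolated C=C double bonds and two sp³ carbons; a five-membered ring of four carbons and one sulfur, with two C=C double bonds.
The 8-membered ring has only sp² ring atoms; a planar conformation would have a fully conjugated π system of 8 electrons. But 8 = 4(2), which is 4n not 4n+2, so it is not aromatic (cyclooctatetraene) — cyclooctatetraene distorts into a non-planar tub to avoid antiaromaticity.
The 6-membered ring has two sp³ carbons, so it is not fully conjugated — not aromatic (1,4-cyclohexadiene).
The 5-membered ring with one sulfur is fully conjugated (every ring atom contributes a p orbital); 2 ring double bonds (4 π electrons) plus a heteroatom lone pair (2) give 6 π electrons. 6 = 4(1)+2, so it is aromatic (thiophene).
1 of the 3 rings is aromatic. Total: 1.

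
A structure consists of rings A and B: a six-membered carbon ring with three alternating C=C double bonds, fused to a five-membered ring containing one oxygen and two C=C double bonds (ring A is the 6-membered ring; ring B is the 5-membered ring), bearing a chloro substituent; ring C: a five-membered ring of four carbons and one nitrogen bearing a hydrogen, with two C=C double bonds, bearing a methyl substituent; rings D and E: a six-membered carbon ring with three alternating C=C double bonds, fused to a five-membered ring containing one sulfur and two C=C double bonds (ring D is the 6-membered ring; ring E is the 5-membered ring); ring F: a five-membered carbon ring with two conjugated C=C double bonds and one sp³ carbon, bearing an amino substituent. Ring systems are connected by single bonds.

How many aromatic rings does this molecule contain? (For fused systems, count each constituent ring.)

Rings A and B form a fused bicyclic system (with one oxygen) with 9 sp² atoms and 10 π electrons from ring double bonds plus a heteroatom lone pair. 10 = 4(2)+2, so the system is aromatic and both rings count as aromatic (benzofuran).
Ring C is fully conjugated (every ring atom contributes a p orbital); 2 ring double bonds (4 π electrons) plus a heteroatom lone pair (2) give 6 π electrons. 6 = 4(1)+2, so ring C is aromatic (pyrrole).
Rings D and E form a fused bicyclic system (with one sulfur) with 9 sp² atoms and 10 π electrons from ring double bonds plus a heteroatom lone pair. 10 = 4(2)+2, so the system is aromatic and both rings count as aromatic (benzothiophene).
Ring F has one sp³ carbon, so it is not fully conjugated — not aromatic (cyclopentadiene).
Aromatic: A, B, C, D, E. Total: 5.

5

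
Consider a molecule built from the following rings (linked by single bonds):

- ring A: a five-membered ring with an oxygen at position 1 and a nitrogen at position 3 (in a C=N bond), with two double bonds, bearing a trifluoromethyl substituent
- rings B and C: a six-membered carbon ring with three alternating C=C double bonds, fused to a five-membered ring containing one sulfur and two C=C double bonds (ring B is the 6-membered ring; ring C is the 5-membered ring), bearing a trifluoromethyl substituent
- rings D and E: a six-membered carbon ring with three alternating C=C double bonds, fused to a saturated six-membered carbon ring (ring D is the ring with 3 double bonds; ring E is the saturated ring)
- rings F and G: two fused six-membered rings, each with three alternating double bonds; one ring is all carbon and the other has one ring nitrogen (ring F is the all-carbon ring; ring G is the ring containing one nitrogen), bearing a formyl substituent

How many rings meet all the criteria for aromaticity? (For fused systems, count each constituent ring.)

6

Ring A is planar and fully conjugated; 2 ring double bonds (4 π electrons) plus a heteroatom lone pair (2) give 6 π electrons. That satisfies 4n+2 with n=1, so ring A is aromatic (oxazole).
Rings B and C form a fused bicyclic system (with one sulfur) with 9 sp² atoms and 10 π electrons from ring double bonds plus a heteroatom lone pair. 10 = 4(2)+2, so the system is aromatic and both rings count as aromatic (benzothiophene).
Ring D is fully conjugated (every ring atom contributes a p orbital); 3 ring double bonds give 6 π electrons. Since 6 = 4n+2 (n=1), ring D is aromatic (benzene ring).
Ring E has four sp³ carbons, so it is not fully conjugated — not aromatic (cyclohexane ring).
Rings F and G form a fused bicyclic system (with one nitrogen) with 10 sp² atoms and 10 π electrons from ring double bonds. 10 = 4(2)+2, so the system is aromatic and both rings count as aromatic (quinoline).
Aromatic: A, B, C, D, F, G. Total: 6.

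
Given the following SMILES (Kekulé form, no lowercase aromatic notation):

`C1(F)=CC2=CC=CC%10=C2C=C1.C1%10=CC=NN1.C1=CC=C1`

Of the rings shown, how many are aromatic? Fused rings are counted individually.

3

The SMILES encodes two fused six-membered carbon rings, each with three alternating C=C double bonds; a five-membered ring with two adjacent nitrogens (one bearing H, one in a double bond) and two double bonds; a four-membered carbon ring with two alternating C=C double bonds.
The fused 6/6-membered bicyclic is a single π system with 10 sp² atoms and 10 π electrons from ring double bonds. 10 = 4(2)+2, so the system is aromatic and both rings count as aromatic (naphthalene).
The 5-membered ring with two adjacent nitrogens (one N–H, one =N–) is planar and fully conjugated; 2 ring double bonds (4 π electrons) plus a heteroatom lone pair (2) give 6 π electrons. That satisfies 4n+2 with n=1, so it is aromatic (pyrazole).
The 4-membered ring has only sp² ring atoms; a planar conformation would have a fully conjugated π system of 4 electrons. But 4 = 4(1), which is 4n not 4n+2, so it is not aromatic (cyclobutadiene) — cyclobutadiene is antiaromatic and distorts to a rectangle.
3 of the 4 rings are aromatic. Total: 3.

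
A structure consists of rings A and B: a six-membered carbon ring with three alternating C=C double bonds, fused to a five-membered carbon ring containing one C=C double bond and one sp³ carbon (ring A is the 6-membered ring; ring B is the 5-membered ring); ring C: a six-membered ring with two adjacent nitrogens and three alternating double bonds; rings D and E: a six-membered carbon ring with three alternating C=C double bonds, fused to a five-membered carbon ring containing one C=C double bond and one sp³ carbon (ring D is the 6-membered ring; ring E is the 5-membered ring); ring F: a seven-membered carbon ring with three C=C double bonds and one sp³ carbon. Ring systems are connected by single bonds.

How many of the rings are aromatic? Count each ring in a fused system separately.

Ring A is fully conjugated (every ring atom contributes a p orbital); 3 ring double bonds give 6 π electrons. That satisfies 4n+2 with n=1, so ring A is aromatic (benzene ring).
Ring B has one sp³ carbon, so it is not fully conjugated — not aromatic (cyclopentene ring).
Ring C is planar and fully conjugated; 3 ring double bonds give 6 π electrons. 6 = 4(1)+2, so ring C is aromatic (pyridazine).
Ring D has a continuous p-orbital overlap around the ring; 3 ring double bonds give 6 π electrons. 6 = 4(1)+2, so ring D is aromatic (benzene ring).
Ring E has one sp³ carbon, so it is not fully conjugated — not aromatic (cyclopentene ring).
Ring F has one sp³ carbon, so it is not fully conjugated — not aromatic (cycloheptatriene).
Aromatic: A, C, D. Total: 3.

3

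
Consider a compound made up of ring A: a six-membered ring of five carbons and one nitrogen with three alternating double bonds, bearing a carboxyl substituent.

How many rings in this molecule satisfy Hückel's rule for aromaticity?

1

Ring A has a continuous p-orbital overlap around the ring; 3 ring double bonds give 6 π electrons. 6 = 4(1)+2, so ring A is aromatic (pyridine).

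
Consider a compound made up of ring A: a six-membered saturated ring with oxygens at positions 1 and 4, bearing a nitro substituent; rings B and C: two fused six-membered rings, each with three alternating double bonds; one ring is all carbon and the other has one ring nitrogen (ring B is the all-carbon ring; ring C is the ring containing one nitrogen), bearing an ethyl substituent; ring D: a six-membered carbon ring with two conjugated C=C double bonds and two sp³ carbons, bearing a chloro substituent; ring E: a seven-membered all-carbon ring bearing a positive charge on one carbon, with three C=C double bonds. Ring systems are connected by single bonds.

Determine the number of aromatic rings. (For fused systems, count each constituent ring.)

3

Ring A has only sp³ atoms, so it is not fully conjugated — not aromatic (1,4-dioxane).
Rings B and C form a fused bicyclic system (with one nitrogen) with 10 sp² atoms and 10 π electrons from ring double bonds. 10 = 4(2)+2, so the system is aromatic and both rings count as aromatic (quinoline).
Ring D has two sp³ carbons, so it is not fully conjugated — not aromatic (1,3-cyclohexadiene).
Ring E has a continuous p-orbital overlap around the ring; 3 ring double bonds (6 π electrons) plus the carbocation's empty p orbital (0, but keeps the ring conjugated) give 6 π electrons. 6 = 4(1)+2, so ring E is aromatic (tropylium cation).
Aromatic: B, C, E. Total: 3.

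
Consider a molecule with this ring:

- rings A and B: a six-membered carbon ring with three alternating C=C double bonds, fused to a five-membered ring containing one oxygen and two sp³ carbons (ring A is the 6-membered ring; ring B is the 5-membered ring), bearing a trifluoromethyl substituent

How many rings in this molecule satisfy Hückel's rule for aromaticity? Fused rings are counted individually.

1

Ring A is planar and fully conjugated; 3 ring double bonds give 6 π electrons. 6 = 4(1)+2, so ring A is aromatic (benzene ring).
Ring B has two sp³ carbons, so it is not fully conjugated — not aromatic (oxolane ring).
Aromatic: A. Total: 1.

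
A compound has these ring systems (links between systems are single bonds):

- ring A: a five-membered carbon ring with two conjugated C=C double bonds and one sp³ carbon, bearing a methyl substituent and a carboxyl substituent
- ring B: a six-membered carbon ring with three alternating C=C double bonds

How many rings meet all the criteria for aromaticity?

1

Ring A has one sp³ carbon, so it is not fully conjugated — not aromatic (cyclopentadiene).
Ring B is planar and fully conjugated; 3 ring double bonds give 6 π electrons. 6 = 4(1)+2, so ring B is aromatic (benzene).
Aromatic: B. Total: 1.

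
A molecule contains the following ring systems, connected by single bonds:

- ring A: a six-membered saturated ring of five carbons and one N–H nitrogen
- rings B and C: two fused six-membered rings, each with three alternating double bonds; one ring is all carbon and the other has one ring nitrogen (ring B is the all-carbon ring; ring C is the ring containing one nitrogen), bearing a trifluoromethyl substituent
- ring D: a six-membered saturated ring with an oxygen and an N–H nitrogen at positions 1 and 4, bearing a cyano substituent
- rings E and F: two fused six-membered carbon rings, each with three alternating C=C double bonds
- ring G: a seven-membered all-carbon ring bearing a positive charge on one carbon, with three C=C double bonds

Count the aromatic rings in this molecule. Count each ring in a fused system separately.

Ring A has only sp³ atoms, so it is not fully conjugated — not aromatic (piperidine).
Rings B and C form a fused bicyclic system (with one nitrogen) with 10 sp² atoms and 10 π electrons from ring double bonds. 10 = 4(2)+2, so the system is aromatic and both rings count as aromatic (quinoline).
Ring D has only sp³ atoms, so it is not fully conjugated — not aromatic (morpholine).
Rings E and F form a fused bicyclic system with 10 sp² atoms and 10 π electrons from ring double bonds. 10 = 4(2)+2, so the system is aromatic and both rings count as aromatic (naphthalene).
Ring G has a continuous p-orbital overlap around the ring; 3 ring double bonds (6 π electrons) plus the carbocation's empty p orbital (0, but keeps the ring conjugated) give 6 π electrons. That satisfies 4n+2 with n=1, so ring G is aromatic (tropylium cation).
Aromatic: B, C, E, F, G. Total: 5.

5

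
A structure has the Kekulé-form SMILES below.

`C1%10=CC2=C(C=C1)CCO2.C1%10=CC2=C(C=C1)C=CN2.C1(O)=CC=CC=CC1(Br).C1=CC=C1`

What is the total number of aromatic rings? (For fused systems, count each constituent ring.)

The SMILES encodes a six-membered carbon ring with three alternating C=C double bonds, fused to a five-membered ring containing one oxygen and two sp³ carbons; a six-membered carbon ring with three alternating C=C double bonds, fused to a five-membered ring containing one N–H nitrogen and two C=C double bonds; a seven-membered carbon ring with three C=C double bonds and one sp³ carbon; a four-membered carbon ring with two alternating C=C double bonds.
The 6-membered ring is fully conjugated (every ring atom contributes a p orbital); 3 ring double bonds give 6 π electrons. 6 = 4(1)+2, so it is aromatic (benzene ring).
The 5-membered ring with one oxygen has two sp³ carbons, so it is not fully conjugated — not aromatic (oxolane ring).
The fused 6/5-membered bicyclic (with one N–H) is a single π system with 9 sp² atoms and 10 π electrons from ring double bonds plus a heteroatom lone pair. 10 = 4(2)+2, so the system is aromatic and both rings count as aromatic (indole).
The 7-membered ring has one sp³ carbon, so it is not fully conjugated — not aromatic (cycloheptatriene).
The 4-membered ring has only sp² ring atoms; a planar conformation would have a fully conjugated π system of 4 electrons. But 4 = 4(1), which is 4n not 4n+2, so it is not aromatic (cyclobutadiene) — cyclobutadiene is antiaromatic and distorts to a rectangle.
3 of the 6 rings are aromatic. Total: 3.

3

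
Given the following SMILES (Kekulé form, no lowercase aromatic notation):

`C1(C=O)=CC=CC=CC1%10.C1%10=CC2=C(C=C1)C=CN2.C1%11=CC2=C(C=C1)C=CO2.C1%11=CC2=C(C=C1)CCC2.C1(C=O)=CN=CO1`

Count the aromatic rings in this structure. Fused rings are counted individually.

The SMILES encodes a seven-membered carbon ring with three C=C double bonds and one sp³ carbon; a six-membered carbon ring with three alternating C=C double bonds, fused to a five-membered ring containing one N–H nitrogen and two C=C double bonds; a six-membered carbon ring with three alternating C=C double bonds, fused to a five-membered ring containing one oxygen and two C=C double bonds; a six-membered carbon ring with three alternating C=C double bonds, fused to a saturated five-membered carbon ring; a five-membered ring with an oxygen at position 1 and a nitrogen at position 3 (in a C=N bond), with two double bonds.
The 7-membered ring has one sp³ carbon, so it is not fully conjugated — not aromatic (cycloheptatriene).
The fused 6/5-membered bicyclic (with one N–H) is a single π system with 9 sp² atoms and 10 π electrons from ring double bonds plus a heteroatom lone pair. 10 = 4(2)+2, so the system is aromatic and both rings count as aromatic (indole).
The fused 6/5-membered bicyclic (with one oxygen) is a single π system with 9 sp² atoms and 10 π electrons from ring double bonds plus a heteroatom lone pair. 10 = 4(2)+2, so the system is aromatic and both rings count as aromatic (benzofuran).
The 6-membered ring is planar and fully conjugated; 3 ring double bonds give 6 π electrons. 6 = 4(1)+2, so it is aromatic (benzene ring).
The 5-membered ring has three sp³ carbons, so it is not fully conjugated — not aromatic (cyclopentane ring).
The 5-membered ring with one oxygen and one =N– has a continuous p-orbital overlap around the ring; 2 ring double bonds (4 π electrons) plus a heteroatom lone pair (2) give 6 π electrons. Since 6 = 4n+2 (n=1), it is aromatic (oxazole).
6 of the 8 rings are aromatic. Total: 6.

6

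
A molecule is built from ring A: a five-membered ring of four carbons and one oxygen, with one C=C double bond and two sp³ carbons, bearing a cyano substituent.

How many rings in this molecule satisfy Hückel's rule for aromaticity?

0

Ring A has two sp³ carbons, so it is not fully conjugated — not aromatic (2,3-dihydrofuran).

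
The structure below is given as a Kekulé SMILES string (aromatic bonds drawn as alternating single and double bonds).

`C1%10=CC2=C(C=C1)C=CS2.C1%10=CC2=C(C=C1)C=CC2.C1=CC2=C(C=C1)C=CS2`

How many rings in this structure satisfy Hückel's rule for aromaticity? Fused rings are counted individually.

The SMILES encodes a six-membered carbon ring with three alternating C=C double bonds, fused to a five-membered ring containing one sulfur and two C=C double bonds; a six-membered carbon ring with three alternating C=C double bonds, fused to a five-membered carbon ring containing one C=C double bond and one sp³ carbon; a six-membered carbon ring with three alternating C=C double bonds, fused to a five-membered ring containing one sulfur and two C=C double bonds.
The fused 6/5-membered bicyclic (with one sulfur) is a single π system with 9 sp² atoms and 10 π electrons from ring double bonds plus a heteroatom lone pair. 10 = 4(2)+2, so the system is aromatic and both rings count as aromatic (benzothiophene).
The 6-membered ring is planar and fully conjugated; 3 ring double bonds give 6 π electrons. Since 6 = 4n+2 (n=1), it is aromatic (benzene ring).
The 5-membered ring has one sp³ carbon, so it is not fully conjugated — not aromatic (cyclopentene ring).
The fused 6/5-membered bicyclic (with one sulfur) is a single π system with 9 sp² atoms and 10 π electrons from ring double bonds plus a heteroatom lone pair. 10 = 4(2)+2, so the system is aromatic and both rings count as aromatic (benzothiophene).
5 of the 6 rings are aromatic. Total: 5.

5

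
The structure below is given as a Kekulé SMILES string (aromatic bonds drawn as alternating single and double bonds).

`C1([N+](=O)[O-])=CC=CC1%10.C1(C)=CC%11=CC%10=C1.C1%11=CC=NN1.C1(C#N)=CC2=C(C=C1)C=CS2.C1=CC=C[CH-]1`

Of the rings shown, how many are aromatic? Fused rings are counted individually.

The SMILES encodes a five-membered carbon ring with two conjugated C=C double bonds and one sp³ carbon; a six-membered carbon ring with three alternating C=C double bonds; a five-membered ring with two adjacent nitrogens (one bearing H, one in a double bond) and two double bonds; a six-membered carbon ring with three alternating C=C double bonds, fused to a five-membered ring containing one sulfur and two C=C double bonds; a five-membered all-carbon ring bearing a negative charge on one carbon, with two C=C double bonds.
The 5-membered ring has one sp³ carbon, so it is not fully conjugated — not aromatic (cyclopentadiene).
The 6-membered ring is fully conjugated (every ring atom contributes a p orbital); 3 ring double bonds give 6 π electrons. That satisfies 4n+2 with n=1, so it is aromatic (benzene).
The 5-membered ring with two adjacent nitrogens (one N–H, one =N–) is fully conjugated (every ring atom contributes a p orbital); 2 ring double bonds (4 π electrons) plus a heteroatom lone pair (2) give 6 π electrons. Since 6 = 4n+2 (n=1), it is aromatic (pyrazole).
The fused 6/5-membered bicyclic (with one sulfur) is a single π system with 9 sp² atoms and 10 π electrons from ring double bonds plus a heteroatom lone pair. 10 = 4(2)+2, so the system is aromatic and both rings count as aromatic (benzothiophene).
The second 5-membered ring is fully conjugated (every ring atom contributes a p orbital); 2 ring double bonds (4 π electrons) plus the carbanion lone pair (2) give 6 π electrons. Since 6 = 4n+2 (n=1), it is aromatic (cyclopentadienyl anion).
5 of the 6 rings are aromatic. Total: 5.

5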